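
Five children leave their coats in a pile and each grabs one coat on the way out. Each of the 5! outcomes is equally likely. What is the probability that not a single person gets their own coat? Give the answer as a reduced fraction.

11/30

Favorable outcomes: !5 = 44.
Total outcomes: 5! = 120.
Probability = 44/120 = 11/30.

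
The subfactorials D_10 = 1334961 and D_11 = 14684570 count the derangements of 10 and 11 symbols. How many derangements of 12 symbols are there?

176214841

D_12 = (12-1)·(D_11 + D_10) = 11·(14684570 + 1334961) = 11·16019531 = 176214841.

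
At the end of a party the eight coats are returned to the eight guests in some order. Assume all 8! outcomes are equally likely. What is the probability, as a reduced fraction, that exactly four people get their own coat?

Favorable outcomes: C(8,4)·!4 = 70·9 = 630.
Total outcomes: 8! = 40320.
Probability = 630/40320 = 1/64.

1/64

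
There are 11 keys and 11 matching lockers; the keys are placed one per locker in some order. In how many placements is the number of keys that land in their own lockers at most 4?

39770686

Sum C(11,i)·!(11-i) for i = 0..4:
  i=0: C(11,0)·!11 = 1·14684570 = 14684570
  i=1: C(11,1)·!10 = 11·1334961 = 14684571
  i=2: C(11,2)·!9 = 55·133496 = 7342280
  i=3: C(11,3)·!8 = 165·14833 = 2447445
  i=4: C(11,4)·!7 = 330·1854 = 611820
Total = 39770686.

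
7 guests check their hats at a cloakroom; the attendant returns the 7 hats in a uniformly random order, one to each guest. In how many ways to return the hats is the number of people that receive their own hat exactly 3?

Choose which 3 of the 7 are fixed: C(7,3) = 35.
The remaining 4 must be deranged: !4 = 9.
Total: 35 × 9 = 315.

315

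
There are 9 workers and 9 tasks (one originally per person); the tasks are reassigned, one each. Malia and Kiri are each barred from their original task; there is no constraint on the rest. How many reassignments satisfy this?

287280

Let A_j be the event that the j-th constrained one is fixed. By inclusion-exclusion over the 2 events:
Σ_{j=0}^{2} (-1)^j C(2,j)(9-j)!
= C(2,0)·9! - C(2,1)·8! + C(2,2)·7!
= 362880 - 80640 + 5040
= 287280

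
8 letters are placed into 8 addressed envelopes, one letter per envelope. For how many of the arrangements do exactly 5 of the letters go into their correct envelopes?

112

Pick the 5 fixed positions: C(8,5) = 56 ways.
The remaining 3 must be deranged: !3 = 2.
Total: 56 × 2 = 112.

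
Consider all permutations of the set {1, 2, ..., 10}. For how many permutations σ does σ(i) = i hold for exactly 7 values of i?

240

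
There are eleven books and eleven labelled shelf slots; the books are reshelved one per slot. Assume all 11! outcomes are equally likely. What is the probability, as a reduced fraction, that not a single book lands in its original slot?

Favorable outcomes: !11 = 14684570.
Total outcomes: 11! = 39916800.
Probability = 14684570/39916800 = 1468457/3991680.

1468457/3991680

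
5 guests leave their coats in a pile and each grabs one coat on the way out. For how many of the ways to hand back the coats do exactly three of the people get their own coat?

10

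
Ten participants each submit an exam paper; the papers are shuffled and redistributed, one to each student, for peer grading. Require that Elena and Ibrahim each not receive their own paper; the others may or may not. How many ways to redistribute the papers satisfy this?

Let A_j be the event that the j-th constrained one is fixed. By inclusion-exclusion over the 2 events:
Σ_{j=0}^{2} (-1)^j C(2,j)(10-j)!
= C(2,0)·10! - C(2,1)·9! + C(2,2)·8!
= 3628800 - 725760 + 40320
= 2943360

2943360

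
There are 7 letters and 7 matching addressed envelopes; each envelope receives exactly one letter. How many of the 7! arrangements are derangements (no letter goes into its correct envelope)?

1854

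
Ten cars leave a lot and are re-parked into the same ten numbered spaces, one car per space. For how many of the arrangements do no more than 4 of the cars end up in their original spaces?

3615536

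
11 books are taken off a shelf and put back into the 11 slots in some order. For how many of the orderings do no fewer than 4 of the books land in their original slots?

757934

Sum C(11,i)·!(11-i) for i = 4..11:
  i=4: C(11,4)·!7 = 330·1854 = 611820
  i=5: C(11,5)·!6 = 462·265 = 122430
  i=6: C(11,6)·!5 = 462·44 = 20328
  i=7: C(11,7)·!4 = 330·9 = 2970
  i=8: C(11,8)·!3 = 165·2 = 330
  i=9: C(11,9)·!2 = 55·1 = 55
  i=10: C(11,10)·!1 = 11·0 = 0
  i=11: C(11,11)·!0 = 1·1 = 1
Total = 757934.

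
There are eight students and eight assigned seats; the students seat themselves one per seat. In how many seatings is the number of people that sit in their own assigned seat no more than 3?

39549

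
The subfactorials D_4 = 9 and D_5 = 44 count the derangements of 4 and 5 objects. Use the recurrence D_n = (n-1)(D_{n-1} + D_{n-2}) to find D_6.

265

D_6 = (6-1)·(D_5 + D_4) = 5·(44 + 9) = 5·53 = 265.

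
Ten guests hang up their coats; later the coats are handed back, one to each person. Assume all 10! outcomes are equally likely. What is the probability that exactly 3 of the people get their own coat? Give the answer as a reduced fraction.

Favorable outcomes: C(10,3)·!7 = 120·1854 = 222480.
Total outcomes: 10! = 3628800.
Probability = 222480/3628800 = 103/1680.

103/1680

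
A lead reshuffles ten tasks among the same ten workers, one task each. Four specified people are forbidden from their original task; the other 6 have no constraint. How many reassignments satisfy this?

Inclusion-exclusion on the 4 forbidden self-matches:
Σ_{j=0}^{4} (-1)^j C(4,j)(10-j)!
= C(4,0)·10! - C(4,1)·9! + C(4,2)·8! - C(4,3)·7! + C(4,4)·6!
= 3628800 - 1451520 + 241920 - 20160 + 720
= 2399760

2399760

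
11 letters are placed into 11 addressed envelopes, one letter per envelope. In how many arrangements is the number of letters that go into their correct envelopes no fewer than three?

Sum C(11,i)·!(11-i) for i = 3..11:
  i=3: C(11,3)·!8 = 165·14833 = 2447445
  i=4: C(11,4)·!7 = 330·1854 = 611820
  i=5: C(11,5)·!6 = 462·265 = 122430
  i=6: C(11,6)·!5 = 462·44 = 20328
  i=7: C(11,7)·!4 = 330·9 = 2970
  i=8: C(11,8)·!3 = 165·2 = 330
  i=9: C(11,9)·!2 = 55·1 = 55
  i=10: C(11,10)·!1 = 11·0 = 0
  i=11: C(11,11)·!0 = 1·1 = 1
Total = 3205379.

3205379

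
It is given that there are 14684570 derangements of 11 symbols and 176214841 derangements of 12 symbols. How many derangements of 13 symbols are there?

D_13 = (13-1)·(D_12 + D_11) = 12·(176214841 + 14684570) = 12·190899411 = 2290792932.

2290792932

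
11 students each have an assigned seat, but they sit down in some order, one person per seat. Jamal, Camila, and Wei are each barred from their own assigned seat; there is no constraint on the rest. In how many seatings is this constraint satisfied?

Inclusion-exclusion on the 3 forbidden self-matches:
Σ_{j=0}^{3} (-1)^j C(3,j)(11-j)!
= C(3,0)·11! - C(3,1)·10! + C(3,2)·9! - C(3,3)·8!
= 39916800 - 10886400 + 1088640 - 40320
= 30078720

30078720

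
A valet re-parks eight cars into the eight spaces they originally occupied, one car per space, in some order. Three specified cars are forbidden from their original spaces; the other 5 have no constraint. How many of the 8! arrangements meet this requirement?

27240

Let A_j be the event that the j-th constrained one is fixed. By inclusion-exclusion over the 3 events:
Σ_{j=0}^{3} (-1)^j C(3,j)(8-j)!
= C(3,0)·8! - C(3,1)·7! + C(3,2)·6! - C(3,3)·5!
= 40320 - 15120 + 2160 - 120
= 27240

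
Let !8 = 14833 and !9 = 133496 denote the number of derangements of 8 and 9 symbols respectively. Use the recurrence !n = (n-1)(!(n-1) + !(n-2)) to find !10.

1334961

!10 = (10-1)·(!9 + !8) = 9·(133496 + 14833) = 9·148329 = 1334961.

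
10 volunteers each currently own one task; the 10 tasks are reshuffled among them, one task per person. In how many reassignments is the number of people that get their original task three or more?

291394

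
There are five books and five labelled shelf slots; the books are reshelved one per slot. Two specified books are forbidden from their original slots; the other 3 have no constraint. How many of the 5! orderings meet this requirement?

Inclusion-exclusion on the 2 forbidden self-matches:
Σ_{j=0}^{2} (-1)^j C(2,j)(5-j)!
= C(2,0)·5! - C(2,1)·4! + C(2,2)·3!
= 120 - 48 + 6
= 78

78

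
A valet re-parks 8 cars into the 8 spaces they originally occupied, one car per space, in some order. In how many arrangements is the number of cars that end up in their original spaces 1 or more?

25487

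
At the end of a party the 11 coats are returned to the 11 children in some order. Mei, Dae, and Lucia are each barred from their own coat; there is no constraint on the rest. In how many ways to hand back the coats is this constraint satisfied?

Let A_j be the event that the j-th constrained one is fixed. By inclusion-exclusion over the 3 events:
Σ_{j=0}^{3} (-1)^j C(3,j)(11-j)!
= C(3,0)·11! - C(3,1)·10! + C(3,2)·9! - C(3,3)·8!
= 39916800 - 10886400 + 1088640 - 40320
= 30078720

30078720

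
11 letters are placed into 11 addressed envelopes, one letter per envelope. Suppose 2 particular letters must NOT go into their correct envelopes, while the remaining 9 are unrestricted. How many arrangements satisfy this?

33022080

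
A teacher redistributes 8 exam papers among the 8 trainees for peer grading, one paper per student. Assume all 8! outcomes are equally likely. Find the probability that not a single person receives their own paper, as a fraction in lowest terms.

2119/5760

Favorable outcomes: !8 = 14833.
Total outcomes: 8! = 40320.
Probability = 14833/40320 = 2119/5760.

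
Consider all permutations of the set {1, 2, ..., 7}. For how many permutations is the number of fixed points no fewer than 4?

92

# with exactly i fixed is C(7,i)·!(7-i); sum over i=4..7:
  i=4: C(7,4)·!3 = 35·2 = 70
  i=5: C(7,5)·!2 = 21·1 = 21
  i=6: C(7,6)·!1 = 7·0 = 0
  i=7: C(7,7)·!0 = 1·1 = 1
Total = 92.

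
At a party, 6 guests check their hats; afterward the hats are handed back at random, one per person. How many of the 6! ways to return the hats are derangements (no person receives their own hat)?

265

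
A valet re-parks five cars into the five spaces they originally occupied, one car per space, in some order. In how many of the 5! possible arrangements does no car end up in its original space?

44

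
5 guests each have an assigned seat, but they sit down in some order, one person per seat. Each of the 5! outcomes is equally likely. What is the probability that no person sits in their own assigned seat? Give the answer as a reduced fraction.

11/30

Favorable outcomes: !5 = 44.
Total outcomes: 5! = 120.
Probability = 44/120 = 11/30.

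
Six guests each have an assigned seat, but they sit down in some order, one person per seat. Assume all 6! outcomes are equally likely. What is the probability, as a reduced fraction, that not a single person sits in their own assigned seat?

53/144

Favorable outcomes: !6 = 265.
Total outcomes: 6! = 720.
Probability = 265/720 = 53/144.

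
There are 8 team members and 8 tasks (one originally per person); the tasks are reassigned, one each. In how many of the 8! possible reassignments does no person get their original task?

14833

By inclusion-exclusion, !8 = Σ (-1)^k · 8!/k! for k=0..8
= 8! - 8!/1! + 8!/2! - 8!/3! + 8!/4! - 8!/5! + 8!/6! - 8!/7! + 8!/8!
= 40320 - 40320 + 20160 - 6720 + 1680 - 336 + 56 - 8 + 1
= 14833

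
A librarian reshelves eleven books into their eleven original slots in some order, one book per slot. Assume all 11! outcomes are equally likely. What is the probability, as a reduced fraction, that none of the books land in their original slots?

Favorable outcomes: !11 = 14684570.
Total outcomes: 11! = 39916800.
Probability = 14684570/39916800 = 1468457/3991680.

1468457/3991680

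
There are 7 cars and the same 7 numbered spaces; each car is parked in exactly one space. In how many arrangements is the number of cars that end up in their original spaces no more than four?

# with exactly i fixed is C(7,i)·!(7-i); sum over i=0..4:
  i=0: C(7,0)·!7 = 1·1854 = 1854
  i=1: C(7,1)·!6 = 7·265 = 1855
  i=2: C(7,2)·!5 = 21·44 = 924
  i=3: C(7,3)·!4 = 35·9 = 315
  i=4: C(7,4)·!3 = 35·2 = 70
Total = 5018.

5018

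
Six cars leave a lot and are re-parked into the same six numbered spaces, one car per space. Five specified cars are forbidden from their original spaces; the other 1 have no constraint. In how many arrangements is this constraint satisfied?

Inclusion-exclusion on the 5 forbidden self-matches:
Σ_{j=0}^{5} (-1)^j C(5,j)(6-j)!
= C(5,0)·6! - C(5,1)·5! + C(5,2)·4! - C(5,3)·3! + C(5,4)·2! - C(5,5)·1!
= 720 - 600 + 240 - 60 + 10 - 1
= 309

309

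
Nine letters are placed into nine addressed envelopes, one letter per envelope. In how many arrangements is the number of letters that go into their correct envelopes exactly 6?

168

Pick the 6 fixed positions: C(9,6) = 84 ways.
The other 3 form a derangement: !3 = 2.
Total: 84 × 2 = 168.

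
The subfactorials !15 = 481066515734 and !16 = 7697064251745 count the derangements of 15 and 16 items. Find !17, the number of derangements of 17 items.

!17 = (17-1)·(!16 + !15) = 16·(7697064251745 + 481066515734) = 16·8178130767479 = 130850092279664.

130850092279664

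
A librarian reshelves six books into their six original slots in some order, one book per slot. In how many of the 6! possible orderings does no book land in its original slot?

265

The subfactorial !6 = [6!/e] (nearest integer).
6! = 720, and 720/e ≈ 264.87, so !6 = 265.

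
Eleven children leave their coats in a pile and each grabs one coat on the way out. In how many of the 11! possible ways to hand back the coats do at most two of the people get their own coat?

Sum C(11,i)·!(11-i) for i = 0..2:
  i=0: C(11,0)·!11 = 1·14684570 = 14684570
  i=1: C(11,1)·!10 = 11·1334961 = 14684571
  i=2: C(11,2)·!9 = 55·133496 = 7342280
Total = 36711421.

36711421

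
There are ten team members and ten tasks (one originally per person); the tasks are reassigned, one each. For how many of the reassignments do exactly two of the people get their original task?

667485

Choose which 2 of the 10 are fixed: C(10,2) = 45.
The remaining 8 must be deranged: !8 = 14833.
Total: 45 × 14833 = 667485.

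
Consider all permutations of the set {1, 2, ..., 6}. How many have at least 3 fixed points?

56

Sum C(6,i)·!(6-i) for i = 3..6:
  i=3: C(6,3)·!3 = 20·2 = 40
  i=4: C(6,4)·!2 = 15·1 = 15
  i=5: C(6,5)·!1 = 6·0 = 0
  i=6: C(6,6)·!0 = 1·1 = 1
Total = 56.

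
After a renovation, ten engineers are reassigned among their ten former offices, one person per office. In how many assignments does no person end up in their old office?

!10 is the nearest integer to 10!/e.
10! = 3628800, and 3628800/e ≈ 1334960.92, so !10 = 1334961.

1334961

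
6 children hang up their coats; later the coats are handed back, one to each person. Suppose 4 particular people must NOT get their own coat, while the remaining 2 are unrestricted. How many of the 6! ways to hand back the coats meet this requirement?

362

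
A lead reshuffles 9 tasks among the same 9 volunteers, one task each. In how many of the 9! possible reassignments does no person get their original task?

133496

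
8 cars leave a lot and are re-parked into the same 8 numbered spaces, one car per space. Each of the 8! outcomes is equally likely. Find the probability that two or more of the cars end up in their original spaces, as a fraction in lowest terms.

Favorable outcomes: Σ_{i≥2} C(8,i)·!(8-i) = 28·265 + 56·44 + 70·9 + 56·2 + 28·1 + 8·0 + 1·1 = 10655.
Total outcomes: 8! = 40320.
Probability = 10655/40320 = 2131/8064.

2131/8064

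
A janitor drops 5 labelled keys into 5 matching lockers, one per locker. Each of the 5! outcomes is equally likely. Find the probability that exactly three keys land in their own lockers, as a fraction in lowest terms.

1/12

Favorable outcomes: C(5,3)·!2 = 10·1 = 10.
Total outcomes: 5! = 120.
Probability = 10/120 = 1/12.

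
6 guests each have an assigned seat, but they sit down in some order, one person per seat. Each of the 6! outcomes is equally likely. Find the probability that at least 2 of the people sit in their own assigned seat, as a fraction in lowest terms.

191/720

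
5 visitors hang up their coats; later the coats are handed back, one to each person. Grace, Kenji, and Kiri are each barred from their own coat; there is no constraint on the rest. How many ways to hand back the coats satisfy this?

Inclusion-exclusion on the 3 forbidden self-matches:
Σ_{j=0}^{3} (-1)^j C(3,j)(5-j)!
= C(3,0)·5! - C(3,1)·4! + C(3,2)·3! - C(3,3)·2!
= 120 - 72 + 18 - 2
= 64

64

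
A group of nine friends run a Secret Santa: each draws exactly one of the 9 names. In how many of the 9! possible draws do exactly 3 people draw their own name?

Choose which 3 of the 9 are fixed: C(9,3) = 84.
The other 6 form a derangement: !6 = 265.
Total: 84 × 265 = 22260.

22260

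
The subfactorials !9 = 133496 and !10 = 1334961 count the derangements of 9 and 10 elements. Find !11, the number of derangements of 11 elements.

!11 = (11-1)·(!10 + !9) = 10·(1334961 + 133496) = 10·1468457 = 14684570.

14684570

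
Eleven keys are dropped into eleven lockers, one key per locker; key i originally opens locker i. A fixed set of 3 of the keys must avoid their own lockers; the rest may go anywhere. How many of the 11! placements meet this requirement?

30078720

Let A_j be the event that the j-th constrained one is fixed. By inclusion-exclusion over the 3 events:
Σ_{j=0}^{3} (-1)^j C(3,j)(11-j)!
= C(3,0)·11! - C(3,1)·10! + C(3,2)·9! - C(3,3)·8!
= 39916800 - 10886400 + 1088640 - 40320
= 30078720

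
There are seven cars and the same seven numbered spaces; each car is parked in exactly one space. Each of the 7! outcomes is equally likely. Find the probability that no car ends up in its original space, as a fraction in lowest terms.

103/280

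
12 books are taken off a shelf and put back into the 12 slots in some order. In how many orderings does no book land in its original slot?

The subfactorial !12 = [12!/e] (nearest integer).
12! = 479001600, and 479001600/e ≈ 176214840.93, so !12 = 176214841.

176214841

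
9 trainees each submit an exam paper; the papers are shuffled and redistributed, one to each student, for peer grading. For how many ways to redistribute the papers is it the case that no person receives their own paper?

133496

The subfactorial !9 = [9!/e] (nearest integer).
9! = 362880, and 362880/e ≈ 133496.09, so !9 = 133496.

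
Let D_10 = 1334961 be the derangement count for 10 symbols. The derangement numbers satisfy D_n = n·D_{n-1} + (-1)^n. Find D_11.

14684570

D_11 = 11·1334961 - 1 = 14684570.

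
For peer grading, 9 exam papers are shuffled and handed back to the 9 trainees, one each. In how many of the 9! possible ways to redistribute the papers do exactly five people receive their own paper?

Pick the 5 fixed positions: C(9,5) = 126 ways.
The other 4 form a derangement: !4 = 9.
Total: 126 × 9 = 1134.

1134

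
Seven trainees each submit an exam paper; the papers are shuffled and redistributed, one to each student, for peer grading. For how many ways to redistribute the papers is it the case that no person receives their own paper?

Use !n = (n-1)(!(n-1) + !(n-2)).
!7 = 6·(265 + 44) = 6·309 = 1854

1854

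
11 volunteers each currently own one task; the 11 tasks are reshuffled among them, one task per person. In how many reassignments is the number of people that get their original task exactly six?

20328

Pick the 6 fixed positions: C(11,6) = 462 ways.
The remaining 5 must be deranged: !5 = 44.
Total: 462 × 44 = 20328.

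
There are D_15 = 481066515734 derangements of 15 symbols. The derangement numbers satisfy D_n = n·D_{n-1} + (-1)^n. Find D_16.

7697064251745

D_16 = 16·481066515734 + 1 = 7697064251745.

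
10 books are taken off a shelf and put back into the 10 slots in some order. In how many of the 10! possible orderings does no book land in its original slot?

The subfactorial !10 = [10!/e] (nearest integer).
10! = 3628800, and 3628800/e ≈ 1334960.92, so !10 = 1334961.

1334961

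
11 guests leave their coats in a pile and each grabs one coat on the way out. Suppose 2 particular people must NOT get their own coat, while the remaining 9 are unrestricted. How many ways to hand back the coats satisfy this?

33022080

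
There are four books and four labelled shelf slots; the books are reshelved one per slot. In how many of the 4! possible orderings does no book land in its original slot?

9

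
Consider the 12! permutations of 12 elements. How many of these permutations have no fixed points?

176214841

By inclusion-exclusion, !12 = Σ (-1)^k · 12!/k! for k=0..12
= 12! - 12!/1! + 12!/2! - 12!/3! + 12!/4! - 12!/5! + 12!/6! - 12!/7! + 12!/8! - 12!/9! + 12!/10! - 12!/11! + 12!/12!
= 479001600 - 479001600 + 239500800 - 79833600 + 19958400 - 3991680 + 665280 - 95040 + 11880 - 1320 + 132 - 12 + 1
= 176214841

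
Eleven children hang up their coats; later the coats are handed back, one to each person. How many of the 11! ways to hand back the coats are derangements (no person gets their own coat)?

14684570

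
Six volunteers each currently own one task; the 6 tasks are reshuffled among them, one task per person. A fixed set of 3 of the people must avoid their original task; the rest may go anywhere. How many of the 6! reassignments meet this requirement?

426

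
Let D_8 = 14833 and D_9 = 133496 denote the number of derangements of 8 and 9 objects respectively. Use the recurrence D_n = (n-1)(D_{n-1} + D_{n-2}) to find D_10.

D_10 = (10-1)·(D_9 + D_8) = 9·(133496 + 14833) = 9·148329 = 1334961.

1334961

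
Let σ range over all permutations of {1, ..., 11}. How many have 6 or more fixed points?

23684

# with exactly i fixed is C(11,i)·!(11-i); sum over i=6..11:
  i=6: C(11,6)·!5 = 462·44 = 20328
  i=7: C(11,7)·!4 = 330·9 = 2970
  i=8: C(11,8)·!3 = 165·2 = 330
  i=9: C(11,9)·!2 = 55·1 = 55
  i=10: C(11,10)·!1 = 11·0 = 0
  i=11: C(11,11)·!0 = 1·1 = 1
Total = 23684.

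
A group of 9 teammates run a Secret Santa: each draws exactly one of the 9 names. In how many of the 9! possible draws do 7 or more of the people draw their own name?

37

Sum C(9,i)·!(9-i) for i = 7..9:
  i=7: C(9,7)·!2 = 36·1 = 36
  i=8: C(9,8)·!1 = 9·0 = 0
  i=9: C(9,9)·!0 = 1·1 = 1
Total = 37.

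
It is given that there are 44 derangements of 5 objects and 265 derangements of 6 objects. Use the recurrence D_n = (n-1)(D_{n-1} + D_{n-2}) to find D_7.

1854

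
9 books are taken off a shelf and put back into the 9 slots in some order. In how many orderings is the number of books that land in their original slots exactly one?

Pick the single fixed position: C(9,1) = 9 ways.
The remaining 8 must be deranged: !8 = 14833.
Total: 9 × 14833 = 133497.

133497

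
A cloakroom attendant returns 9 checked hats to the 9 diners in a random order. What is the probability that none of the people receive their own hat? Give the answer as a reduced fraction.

Favorable outcomes: !9 = 133496.
Total outcomes: 9! = 362880.
Probability = 133496/362880 = 16687/45360.

16687/45360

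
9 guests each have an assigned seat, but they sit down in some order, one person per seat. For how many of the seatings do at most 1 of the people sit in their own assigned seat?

266993

Sum C(9,i)·!(9-i) for i = 0..1:
  i=0: C(9,0)·!9 = 1·133496 = 133496
  i=1: C(9,1)·!8 = 9·14833 = 133497
Total = 266993.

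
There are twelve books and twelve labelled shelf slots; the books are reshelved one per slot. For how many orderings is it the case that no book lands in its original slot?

176214841

Use !n = n·!(n-1) + (-1)^n.
!12 = 12·14684570 + 1 = 176214841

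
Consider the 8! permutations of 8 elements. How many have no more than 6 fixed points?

40319

Sum C(8,i)·!(8-i) for i = 0..6:
  i=0: C(8,0)·!8 = 1·14833 = 14833
  i=1: C(8,1)·!7 = 8·1854 = 14832
  i=2: C(8,2)·!6 = 28·265 = 7420
  i=3: C(8,3)·!5 = 56·44 = 2464
  i=4: C(8,4)·!4 = 70·9 = 630
  i=5: C(8,5)·!3 = 56·2 = 112
  i=6: C(8,6)·!2 = 28·1 = 28
Total = 40319.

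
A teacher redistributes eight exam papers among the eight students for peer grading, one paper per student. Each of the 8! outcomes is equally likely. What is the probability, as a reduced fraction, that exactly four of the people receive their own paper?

1/64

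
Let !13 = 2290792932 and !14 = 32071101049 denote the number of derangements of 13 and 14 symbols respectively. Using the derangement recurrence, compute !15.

!15 = (15-1)·(!14 + !13) = 14·(32071101049 + 2290792932) = 14·34361893981 = 481066515734.

481066515734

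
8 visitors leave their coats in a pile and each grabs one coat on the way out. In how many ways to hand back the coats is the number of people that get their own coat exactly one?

Pick the single fixed position: C(8,1) = 8 ways.
The other 7 form a derangement: !7 = 1854.
Total: 8 × 1854 = 14832.

14832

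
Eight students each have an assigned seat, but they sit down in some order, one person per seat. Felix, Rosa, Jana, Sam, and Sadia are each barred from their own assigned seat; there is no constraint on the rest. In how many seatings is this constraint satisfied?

21234

Inclusion-exclusion on the 5 forbidden self-matches:
Σ_{j=0}^{5} (-1)^j C(5,j)(8-j)!
= C(5,0)·8! - C(5,1)·7! + C(5,2)·6! - C(5,3)·5! + C(5,4)·4! - C(5,5)·3!
= 40320 - 25200 + 7200 - 1200 + 120 - 6
= 21234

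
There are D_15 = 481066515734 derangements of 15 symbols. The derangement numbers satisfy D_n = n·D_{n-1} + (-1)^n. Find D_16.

D_16 = 16·481066515734 + 1 = 7697064251745.

7697064251745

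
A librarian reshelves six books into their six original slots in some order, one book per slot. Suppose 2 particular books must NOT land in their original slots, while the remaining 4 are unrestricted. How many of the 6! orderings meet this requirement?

Inclusion-exclusion on the 2 forbidden self-matches:
Σ_{j=0}^{2} (-1)^j C(2,j)(6-j)!
= C(2,0)·6! - C(2,1)·5! + C(2,2)·4!
= 720 - 240 + 24
= 504

504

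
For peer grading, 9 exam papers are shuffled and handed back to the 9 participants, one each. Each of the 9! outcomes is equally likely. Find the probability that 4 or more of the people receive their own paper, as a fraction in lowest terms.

Favorable outcomes: Σ_{i≥4} C(9,i)·!(9-i) = 126·44 + 126·9 + 84·2 + 36·1 + 9·0 + 1·1 = 6883.
Total outcomes: 9! = 362880.
Probability = 6883/362880 = 6883/362880.

6883/362880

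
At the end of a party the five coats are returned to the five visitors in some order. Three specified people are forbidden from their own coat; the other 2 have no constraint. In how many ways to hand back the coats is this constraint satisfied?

64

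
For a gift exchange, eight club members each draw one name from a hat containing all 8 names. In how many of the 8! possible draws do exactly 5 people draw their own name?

112

Pick the 5 fixed positions: C(8,5) = 56 ways.
The remaining 3 must be deranged: !3 = 2.
Total: 56 × 2 = 112.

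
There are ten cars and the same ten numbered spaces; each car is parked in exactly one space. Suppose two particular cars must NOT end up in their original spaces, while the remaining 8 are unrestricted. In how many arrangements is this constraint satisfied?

2943360

Inclusion-exclusion on the 2 forbidden self-matches:
Σ_{j=0}^{2} (-1)^j C(2,j)(10-j)!
= C(2,0)·10! - C(2,1)·9! + C(2,2)·8!
= 3628800 - 725760 + 40320
= 2943360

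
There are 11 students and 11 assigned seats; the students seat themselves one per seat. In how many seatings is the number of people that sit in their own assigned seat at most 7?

39916414

Sum C(11,i)·!(11-i) for i = 0..7:
  i=0: C(11,0)·!11 = 1·14684570 = 14684570
  i=1: C(11,1)·!10 = 11·1334961 = 14684571
  i=2: C(11,2)·!9 = 55·133496 = 7342280
  i=3: C(11,3)·!8 = 165·14833 = 2447445
  i=4: C(11,4)·!7 = 330·1854 = 611820
  i=5: C(11,5)·!6 = 462·265 = 122430
  i=6: C(11,6)·!5 = 462·44 = 20328
  i=7: C(11,7)·!4 = 330·9 = 2970
Total = 39916414.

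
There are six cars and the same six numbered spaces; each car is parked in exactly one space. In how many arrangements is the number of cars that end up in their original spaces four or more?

16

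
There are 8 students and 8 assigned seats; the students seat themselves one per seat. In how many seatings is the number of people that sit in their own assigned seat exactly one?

14832

Choose which one of the 8 is fixed: C(8,1) = 8.
The remaining 7 must be deranged: !7 = 1854.
Total: 8 × 1854 = 14832.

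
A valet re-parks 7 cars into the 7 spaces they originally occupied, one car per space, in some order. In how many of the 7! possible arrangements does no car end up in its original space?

1854

Recurrence: !7 = 7·!6 + (-1)^7.
!7 = 7·265 - 1 = 1854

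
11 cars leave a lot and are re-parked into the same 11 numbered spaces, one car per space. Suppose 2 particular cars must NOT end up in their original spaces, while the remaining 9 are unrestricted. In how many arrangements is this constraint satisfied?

33022080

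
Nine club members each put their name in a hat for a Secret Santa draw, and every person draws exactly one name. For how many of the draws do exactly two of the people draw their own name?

66744

Choose which 2 of the 9 are fixed: C(9,2) = 36.
The other 7 form a derangement: !7 = 1854.
Total: 36 × 1854 = 66744.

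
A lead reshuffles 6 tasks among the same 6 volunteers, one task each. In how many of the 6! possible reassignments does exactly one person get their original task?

264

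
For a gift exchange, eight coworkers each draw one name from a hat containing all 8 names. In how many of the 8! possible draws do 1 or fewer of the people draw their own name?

29665

Sum C(8,i)·!(8-i) for i = 0..1:
  i=0: C(8,0)·!8 = 1·14833 = 14833
  i=1: C(8,1)·!7 = 8·1854 = 14832
Total = 29665.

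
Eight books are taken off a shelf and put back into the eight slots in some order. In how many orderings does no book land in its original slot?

14833

!8 is the nearest integer to 8!/e.
8! = 40320, and 40320/e ≈ 14832.90, so !8 = 14833.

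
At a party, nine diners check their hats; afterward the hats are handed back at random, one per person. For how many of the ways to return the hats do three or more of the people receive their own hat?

29143

# with exactly i fixed is C(9,i)·!(9-i); sum over i=3..9:
  i=3: C(9,3)·!6 = 84·265 = 22260
  i=4: C(9,4)·!5 = 126·44 = 5544
  i=5: C(9,5)·!4 = 126·9 = 1134
  i=6: C(9,6)·!3 = 84·2 = 168
  i=7: C(9,7)·!2 = 36·1 = 36
  i=8: C(9,8)·!1 = 9·0 = 0
  i=9: C(9,9)·!0 = 1·1 = 1
Total = 29143.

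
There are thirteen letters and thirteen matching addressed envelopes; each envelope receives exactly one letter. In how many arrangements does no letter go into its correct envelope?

!13 is the nearest integer to 13!/e.
13! = 6227020800, and 6227020800/e ≈ 2290792932.07, so !13 = 2290792932.

2290792932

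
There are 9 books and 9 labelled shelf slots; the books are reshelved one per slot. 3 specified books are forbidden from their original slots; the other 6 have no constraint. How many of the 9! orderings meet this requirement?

256320

Let A_j be the event that the j-th constrained one is fixed. By inclusion-exclusion over the 3 events:
Σ_{j=0}^{3} (-1)^j C(3,j)(9-j)!
= C(3,0)·9! - C(3,1)·8! + C(3,2)·7! - C(3,3)·6!
= 362880 - 120960 + 15120 - 720
= 256320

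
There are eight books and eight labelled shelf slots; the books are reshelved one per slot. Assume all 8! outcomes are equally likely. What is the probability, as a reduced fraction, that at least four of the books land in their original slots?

257/13440

Favorable outcomes: Σ_{i≥4} C(8,i)·!(8-i) = 70·9 + 56·2 + 28·1 + 8·0 + 1·1 = 771.
Total outcomes: 8! = 40320.
Probability = 771/40320 = 257/13440.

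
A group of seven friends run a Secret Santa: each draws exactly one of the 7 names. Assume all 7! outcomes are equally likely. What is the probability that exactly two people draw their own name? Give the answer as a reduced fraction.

11/60

Favorable outcomes: C(7,2)·!5 = 21·44 = 924.
Total outcomes: 7! = 5040.
Probability = 924/5040 = 11/60.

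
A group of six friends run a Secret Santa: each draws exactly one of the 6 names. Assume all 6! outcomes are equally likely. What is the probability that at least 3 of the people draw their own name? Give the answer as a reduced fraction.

Favorable outcomes: Σ_{i≥3} C(6,i)·!(6-i) = 20·2 + 15·1 + 6·0 + 1·1 = 56.
Total outcomes: 6! = 720.
Probability = 56/720 = 7/90.

7/90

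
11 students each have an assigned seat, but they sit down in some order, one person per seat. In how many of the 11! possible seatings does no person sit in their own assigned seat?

14684570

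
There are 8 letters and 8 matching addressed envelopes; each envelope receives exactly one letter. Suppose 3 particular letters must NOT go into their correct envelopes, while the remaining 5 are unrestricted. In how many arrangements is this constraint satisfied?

27240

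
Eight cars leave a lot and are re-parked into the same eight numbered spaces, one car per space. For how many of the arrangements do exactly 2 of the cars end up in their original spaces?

Choose which 2 of the 8 are fixed: C(8,2) = 28.
The remaining 6 must be deranged: !6 = 265.
Total: 28 × 265 = 7420.

7420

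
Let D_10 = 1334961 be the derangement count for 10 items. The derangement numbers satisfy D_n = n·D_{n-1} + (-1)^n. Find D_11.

D_11 = 11·1334961 - 1 = 14684570.

14684570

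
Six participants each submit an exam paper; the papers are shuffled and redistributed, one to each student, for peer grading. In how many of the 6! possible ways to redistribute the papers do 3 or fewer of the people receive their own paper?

Sum C(6,i)·!(6-i) for i = 0..3:
  i=0: C(6,0)·!6 = 1·265 = 265
  i=1: C(6,1)·!5 = 6·44 = 264
  i=2: C(6,2)·!4 = 15·9 = 135
  i=3: C(6,3)·!3 = 20·2 = 40
Total = 704.

704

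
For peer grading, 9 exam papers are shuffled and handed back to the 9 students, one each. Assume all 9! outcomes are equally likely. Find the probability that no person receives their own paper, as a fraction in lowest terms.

16687/45360

Favorable outcomes: !9 = 133496.
Total outcomes: 9! = 362880.
Probability = 133496/362880 = 16687/45360.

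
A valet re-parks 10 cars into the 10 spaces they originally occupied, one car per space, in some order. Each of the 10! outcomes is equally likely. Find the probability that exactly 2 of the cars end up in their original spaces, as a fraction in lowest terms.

2119/11520

Favorable outcomes: C(10,2)·!8 = 45·14833 = 667485.
Total outcomes: 10! = 3628800.
Probability = 667485/3628800 = 2119/11520.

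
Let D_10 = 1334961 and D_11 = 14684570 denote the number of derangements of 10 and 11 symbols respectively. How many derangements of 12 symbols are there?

176214841

D_12 = (12-1)·(D_11 + D_10) = 11·(14684570 + 1334961) = 11·16019531 = 176214841.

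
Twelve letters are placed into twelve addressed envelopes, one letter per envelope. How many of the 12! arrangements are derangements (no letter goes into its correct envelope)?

!12 = 12! · Σ_{k=0}^{12} (-1)^k/k!
= 12! - 12!/1! + 12!/2! - 12!/3! + 12!/4! - 12!/5! + 12!/6! - 12!/7! + 12!/8! - 12!/9! + 12!/10! - 12!/11! + 12!/12!
= 479001600 - 479001600 + 239500800 - 79833600 + 19958400 - 3991680 + 665280 - 95040 + 11880 - 1320 + 132 - 12 + 1
= 176214841

176214841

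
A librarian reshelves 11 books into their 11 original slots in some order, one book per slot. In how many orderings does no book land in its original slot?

The number of derangements of 11 is !11 = Σ_{k=0}^{11} (-1)^k·11!/k!
= 11! - 11!/1! + 11!/2! - 11!/3! + 11!/4! - 11!/5! + 11!/6! - 11!/7! + 11!/8! - 11!/9! + 11!/10! - 11!/11!
= 39916800 - 39916800 + 19958400 - 6652800 + 1663200 - 332640 + 55440 - 7920 + 990 - 110 + 11 - 1
= 14684570

14684570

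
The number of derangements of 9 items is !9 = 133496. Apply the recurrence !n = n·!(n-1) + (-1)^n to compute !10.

1334961

!10 = 10·133496 + 1 = 1334961.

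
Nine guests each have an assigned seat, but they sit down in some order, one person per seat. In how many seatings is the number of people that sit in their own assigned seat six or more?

205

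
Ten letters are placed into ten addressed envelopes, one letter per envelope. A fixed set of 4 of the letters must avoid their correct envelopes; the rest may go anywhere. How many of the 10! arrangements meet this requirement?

2399760

Let A_j be the event that the j-th constrained one is fixed. By inclusion-exclusion over the 4 events:
Σ_{j=0}^{4} (-1)^j C(4,j)(10-j)!
= C(4,0)·10! - C(4,1)·9! + C(4,2)·8! - C(4,3)·7! + C(4,4)·6!
= 3628800 - 1451520 + 241920 - 20160 + 720
= 2399760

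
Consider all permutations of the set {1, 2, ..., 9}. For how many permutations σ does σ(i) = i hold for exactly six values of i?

168

Pick the 6 fixed positions: C(9,6) = 84 ways.
The other 3 form a derangement: !3 = 2.
Total: 84 × 2 = 168.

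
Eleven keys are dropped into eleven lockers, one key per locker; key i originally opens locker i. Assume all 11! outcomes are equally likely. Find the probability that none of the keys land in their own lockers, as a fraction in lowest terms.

1468457/3991680

Favorable outcomes: !11 = 14684570.
Total outcomes: 11! = 39916800.
Probability = 14684570/39916800 = 1468457/3991680.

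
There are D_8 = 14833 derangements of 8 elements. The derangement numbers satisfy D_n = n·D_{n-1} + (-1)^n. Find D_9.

D_9 = 9·14833 - 1 = 133496.

133496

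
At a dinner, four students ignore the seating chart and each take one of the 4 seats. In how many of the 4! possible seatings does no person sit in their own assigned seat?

Use !n = (n-1)(!(n-1) + !(n-2)).
!4 = 3·(2 + 1) = 3·3 = 9

9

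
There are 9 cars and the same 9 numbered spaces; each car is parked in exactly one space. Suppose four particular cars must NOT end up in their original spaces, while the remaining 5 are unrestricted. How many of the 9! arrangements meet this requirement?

Inclusion-exclusion on the 4 forbidden self-matches:
Σ_{j=0}^{4} (-1)^j C(4,j)(9-j)!
= C(4,0)·9! - C(4,1)·8! + C(4,2)·7! - C(4,3)·6! + C(4,4)·5!
= 362880 - 161280 + 30240 - 2880 + 120
= 229080

229080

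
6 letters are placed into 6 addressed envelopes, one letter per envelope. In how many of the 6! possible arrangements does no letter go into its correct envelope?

265

Recurrence: !6 = 6·!5 + (-1)^6.
!6 = 6·44 + 1 = 265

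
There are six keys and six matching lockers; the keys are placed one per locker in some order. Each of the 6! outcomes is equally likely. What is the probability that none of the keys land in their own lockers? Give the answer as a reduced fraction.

53/144

Favorable outcomes: !6 = 265.
Total outcomes: 6! = 720.
Probability = 265/720 = 53/144.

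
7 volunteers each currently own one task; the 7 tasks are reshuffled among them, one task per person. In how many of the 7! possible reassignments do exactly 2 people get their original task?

Pick the 2 fixed positions: C(7,2) = 21 ways.
The remaining 5 must be deranged: !5 = 44.
Total: 21 × 44 = 924.

924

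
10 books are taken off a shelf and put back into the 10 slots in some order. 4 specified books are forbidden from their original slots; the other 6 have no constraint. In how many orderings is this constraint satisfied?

Let A_j be the event that the j-th constrained one is fixed. By inclusion-exclusion over the 4 events:
Σ_{j=0}^{4} (-1)^j C(4,j)(10-j)!
= C(4,0)·10! - C(4,1)·9! + C(4,2)·8! - C(4,3)·7! + C(4,4)·6!
= 3628800 - 1451520 + 241920 - 20160 + 720
= 2399760

2399760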